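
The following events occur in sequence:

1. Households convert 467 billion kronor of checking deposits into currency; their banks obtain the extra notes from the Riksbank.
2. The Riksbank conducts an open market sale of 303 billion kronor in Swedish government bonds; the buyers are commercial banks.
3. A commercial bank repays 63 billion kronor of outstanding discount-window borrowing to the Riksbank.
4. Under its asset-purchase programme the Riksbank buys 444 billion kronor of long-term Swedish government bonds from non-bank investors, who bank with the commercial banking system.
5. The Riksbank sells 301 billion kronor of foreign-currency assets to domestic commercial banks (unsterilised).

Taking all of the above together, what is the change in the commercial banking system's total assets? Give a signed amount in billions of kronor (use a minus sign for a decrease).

Riksbank balance sheet:
  Assets:      Securities +141B, Loans to banks −63B, Foreign assets −301B
  Liabilities: Bank reserves −690B, Currency in circulation +467B
Commercial banking system:
  Assets:      Reserves at CB −690B, Securities +303B, Foreign assets +301B
  Liabilities: Checkable deposits −23B, Borrowings from CB −63B
Change in total bank assets = -86 billion.

-86 billion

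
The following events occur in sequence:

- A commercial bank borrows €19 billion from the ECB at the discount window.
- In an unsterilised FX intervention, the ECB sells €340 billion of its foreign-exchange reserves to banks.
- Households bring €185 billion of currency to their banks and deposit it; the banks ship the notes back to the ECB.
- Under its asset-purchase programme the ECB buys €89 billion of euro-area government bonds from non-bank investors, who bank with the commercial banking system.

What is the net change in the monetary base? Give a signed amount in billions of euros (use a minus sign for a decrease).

-€232 billion

Discount-window loan €19 billion: ECB balance sheet expands → +€19B.
FX sale €340 billion: ECB balance sheet contracts → −€340B.
Currency deposit €185 billion: just a shift between currency and reserves — both are base money → 0.
Asset purchase (from non-banks) €89 billion: ECB balance sheet expands → +€89B.
Net: 19 − 340 + 0 + 89 = -€232 billion.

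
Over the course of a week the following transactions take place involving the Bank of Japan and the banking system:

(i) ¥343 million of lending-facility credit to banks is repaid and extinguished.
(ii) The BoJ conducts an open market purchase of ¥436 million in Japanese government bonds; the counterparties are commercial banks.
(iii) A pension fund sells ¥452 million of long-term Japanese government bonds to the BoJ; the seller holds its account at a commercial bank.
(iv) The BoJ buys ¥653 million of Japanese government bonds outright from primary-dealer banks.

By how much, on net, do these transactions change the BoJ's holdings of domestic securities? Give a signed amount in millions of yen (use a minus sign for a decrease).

BoJ balance sheet:
  Assets:      Securities +¥1541M, Loans to banks −¥343M
  Liabilities: Bank reserves +¥1198M
Commercial banking system:
  Assets:      Reserves at CB +¥1198M, Securities −¥1089M
  Liabilities: Checkable deposits +¥452M, Borrowings from CB −¥343M
So the change in the BoJ's holdings of domestic securities is +¥1541 million.

+¥1541 million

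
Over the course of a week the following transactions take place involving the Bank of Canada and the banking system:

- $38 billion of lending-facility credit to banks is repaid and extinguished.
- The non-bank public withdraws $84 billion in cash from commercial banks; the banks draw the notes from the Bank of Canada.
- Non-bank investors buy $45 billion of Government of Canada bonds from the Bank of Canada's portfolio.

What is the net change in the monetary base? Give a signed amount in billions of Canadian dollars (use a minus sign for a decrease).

-$83 billion

Discount-window repayment $38 billion: Bank of Canada balance sheet contracts → −$38B.
Currency withdrawal $84 billion: just a shift between currency and reserves — both are base money → 0.
Asset sale (to non-banks) $45 billion: Bank of Canada balance sheet contracts → −$45B.
Net: −38 + 0 − 45 = -$83 billion.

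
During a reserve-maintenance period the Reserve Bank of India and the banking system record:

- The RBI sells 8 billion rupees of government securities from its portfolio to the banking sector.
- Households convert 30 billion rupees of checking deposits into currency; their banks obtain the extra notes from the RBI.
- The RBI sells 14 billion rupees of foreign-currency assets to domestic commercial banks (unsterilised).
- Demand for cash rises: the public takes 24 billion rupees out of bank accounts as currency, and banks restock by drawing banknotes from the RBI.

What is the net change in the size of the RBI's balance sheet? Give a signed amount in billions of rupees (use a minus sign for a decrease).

-22 billion

RBI balance sheet:
  Assets:      Securities −8B, Foreign assets −14B
  Liabilities: Bank reserves −76B, Currency in circulation +54B
Change in total RBI assets = -22 billion.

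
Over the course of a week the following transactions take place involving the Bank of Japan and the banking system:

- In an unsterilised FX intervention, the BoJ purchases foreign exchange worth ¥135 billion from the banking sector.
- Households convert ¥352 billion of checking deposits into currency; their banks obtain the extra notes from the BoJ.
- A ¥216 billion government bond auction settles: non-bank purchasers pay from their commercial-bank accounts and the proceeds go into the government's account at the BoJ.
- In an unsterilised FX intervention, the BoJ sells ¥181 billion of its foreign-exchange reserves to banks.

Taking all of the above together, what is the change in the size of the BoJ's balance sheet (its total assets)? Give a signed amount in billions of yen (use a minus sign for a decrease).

BoJ balance sheet:
  Assets:      Foreign assets −¥46B
  Liabilities: Bank reserves −¥614B, Currency in circulation +¥352B, Government deposits +¥216B
Commercial banking system:
  Assets:      Reserves at CB −¥614B, Foreign assets +¥46B
  Liabilities: Checkable deposits −¥568B
Change in total BoJ assets = -¥46 billion.

-¥46 billion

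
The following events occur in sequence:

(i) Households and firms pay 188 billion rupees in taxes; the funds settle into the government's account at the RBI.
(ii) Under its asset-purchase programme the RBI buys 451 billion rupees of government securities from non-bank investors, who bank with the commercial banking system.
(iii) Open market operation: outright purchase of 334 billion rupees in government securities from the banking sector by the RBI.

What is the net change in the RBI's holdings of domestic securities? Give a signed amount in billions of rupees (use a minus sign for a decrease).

+785 billion

RBI balance sheet:
  Assets:      Securities +785B
  Liabilities: Bank reserves +597B, Government deposits +188B
So the change in the RBI's holdings of domestic securities is +785 billion.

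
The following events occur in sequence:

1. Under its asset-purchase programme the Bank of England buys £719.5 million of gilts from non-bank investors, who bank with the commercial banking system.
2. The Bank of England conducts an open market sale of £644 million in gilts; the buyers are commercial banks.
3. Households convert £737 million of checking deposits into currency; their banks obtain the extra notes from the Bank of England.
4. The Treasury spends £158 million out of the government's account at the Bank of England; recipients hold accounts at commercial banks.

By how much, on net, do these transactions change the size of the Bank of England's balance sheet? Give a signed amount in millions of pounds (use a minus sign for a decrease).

+£75.5 million

Asset purchase (from non-banks) £719.5 million: a Bank of England asset is acquired → +£719.5M.
OMO sale (to banks) £644 million: a Bank of England asset is shed → −£644M.
Currency withdrawal £737 million: only the composition of liabilities changes → 0.
Government spending £158 million: only the composition of liabilities changes → 0.
Net: 719.5 − 644 + 0 + 0 = +£75.5 million.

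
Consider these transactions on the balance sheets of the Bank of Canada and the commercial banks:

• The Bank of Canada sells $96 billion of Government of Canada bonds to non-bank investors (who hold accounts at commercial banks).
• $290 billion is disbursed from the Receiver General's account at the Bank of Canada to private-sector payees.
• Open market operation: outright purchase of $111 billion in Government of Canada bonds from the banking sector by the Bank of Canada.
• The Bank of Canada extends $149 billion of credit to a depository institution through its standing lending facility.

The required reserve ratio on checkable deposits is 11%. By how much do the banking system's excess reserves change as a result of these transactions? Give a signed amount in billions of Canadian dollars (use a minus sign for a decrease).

+$432.66 billion

Asset sale (to non-banks) $96 billion: reserves −$96B, deposits −$96B.
Government spending $290 billion: reserves +$290B, deposits +$290B.
OMO purchase (from banks) $111 billion: reserves +$111B, deposits 0.
Discount-window loan $149 billion: reserves +$149B, deposits 0.
Totals: Δreserves = +$454B, Δdeposits = +$194B.
Δrequired reserves = 11% × +$194B = +$21.34B.
Δexcess reserves = Δreserves − Δrequired = +$454B − (+$21.34B) = +$432.66 billion.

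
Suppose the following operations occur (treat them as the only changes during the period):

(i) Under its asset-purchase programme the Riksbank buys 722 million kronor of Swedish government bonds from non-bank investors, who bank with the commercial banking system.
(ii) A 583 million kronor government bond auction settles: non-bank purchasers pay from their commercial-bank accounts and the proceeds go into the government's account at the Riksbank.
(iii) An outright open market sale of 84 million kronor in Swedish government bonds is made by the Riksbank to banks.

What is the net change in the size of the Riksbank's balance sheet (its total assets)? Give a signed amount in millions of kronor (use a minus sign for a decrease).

Asset purchase (from non-banks) 722 million kronor: a Riksbank asset is acquired → +722M.
Government account inflow 583 million kronor: only the composition of liabilities changes → 0.
OMO sale (to banks) 84 million kronor: a Riksbank asset is shed → −84M.
Net: 722 + 0 − 84 = +638 million.

+638 million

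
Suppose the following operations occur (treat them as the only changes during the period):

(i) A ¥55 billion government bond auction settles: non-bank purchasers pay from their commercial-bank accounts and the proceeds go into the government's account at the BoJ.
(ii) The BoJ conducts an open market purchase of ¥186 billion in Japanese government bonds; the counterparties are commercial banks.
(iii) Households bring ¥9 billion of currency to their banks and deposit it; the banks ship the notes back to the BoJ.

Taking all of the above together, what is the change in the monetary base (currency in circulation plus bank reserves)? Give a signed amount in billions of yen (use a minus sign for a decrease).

BoJ balance sheet:
  Assets:      Securities +¥186B
  Liabilities: Bank reserves +¥140B, Currency in circulation −¥9B, Government deposits +¥55B
Commercial banking system:
  Assets:      Reserves at CB +¥140B, Securities −¥186B
  Liabilities: Checkable deposits −¥46B
Monetary base = currency + reserves: −¥9B + (+¥140B) = +¥131 billion.

+¥131 billion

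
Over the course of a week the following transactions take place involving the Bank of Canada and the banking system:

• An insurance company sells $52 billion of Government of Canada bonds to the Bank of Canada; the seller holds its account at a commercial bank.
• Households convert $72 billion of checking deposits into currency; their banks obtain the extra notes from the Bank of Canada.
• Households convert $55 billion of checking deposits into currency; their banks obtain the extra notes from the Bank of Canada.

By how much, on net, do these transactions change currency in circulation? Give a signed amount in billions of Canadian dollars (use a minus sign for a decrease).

Asset purchase (from non-banks) $52 billion: no currency enters or leaves circulation → 0.
Currency withdrawal $72 billion: notes leave the central bank → +$72B.
Currency withdrawal $55 billion: notes leave the central bank → +$55B.
Net: 0 + 72 + 55 = +$127 billion.

+$127 billion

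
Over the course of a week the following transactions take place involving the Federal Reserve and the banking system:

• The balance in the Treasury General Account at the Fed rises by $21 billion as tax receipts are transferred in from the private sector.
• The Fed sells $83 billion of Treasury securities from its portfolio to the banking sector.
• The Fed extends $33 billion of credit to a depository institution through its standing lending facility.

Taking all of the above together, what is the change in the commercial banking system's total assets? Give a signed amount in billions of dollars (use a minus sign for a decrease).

Fed balance sheet:
  Assets:      Securities −$83B, Loans to banks +$33B
  Liabilities: Bank reserves −$71B, Government deposits +$21B
Commercial banking system:
  Assets:      Reserves at CB −$71B, Securities +$83B
  Liabilities: Checkable deposits −$21B, Borrowings from CB +$33B
Change in total bank assets = +$12 billion.

+$12 billion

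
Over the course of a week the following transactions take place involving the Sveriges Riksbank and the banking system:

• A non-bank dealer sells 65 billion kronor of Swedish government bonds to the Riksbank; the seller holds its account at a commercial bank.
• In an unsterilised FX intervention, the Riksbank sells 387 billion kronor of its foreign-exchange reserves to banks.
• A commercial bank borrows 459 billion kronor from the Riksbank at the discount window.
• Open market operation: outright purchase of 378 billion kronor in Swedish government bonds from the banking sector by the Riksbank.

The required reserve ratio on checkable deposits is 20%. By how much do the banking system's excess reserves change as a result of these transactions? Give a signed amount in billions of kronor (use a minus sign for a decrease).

+502 billion

Asset purchase (from non-banks) 65 billion kronor: reserves +65B, deposits +65B.
FX sale 387 billion kronor: reserves −387B, deposits 0.
Discount-window loan 459 billion kronor: reserves +459B, deposits 0.
OMO purchase (from banks) 378 billion kronor: reserves +378B, deposits 0.
Totals: Δreserves = +515B, Δdeposits = +65B.
Δrequired reserves = 20% × +65B = +13B.
Δexcess reserves = Δreserves − Δrequired = +515B − (+13B) = +502 billion.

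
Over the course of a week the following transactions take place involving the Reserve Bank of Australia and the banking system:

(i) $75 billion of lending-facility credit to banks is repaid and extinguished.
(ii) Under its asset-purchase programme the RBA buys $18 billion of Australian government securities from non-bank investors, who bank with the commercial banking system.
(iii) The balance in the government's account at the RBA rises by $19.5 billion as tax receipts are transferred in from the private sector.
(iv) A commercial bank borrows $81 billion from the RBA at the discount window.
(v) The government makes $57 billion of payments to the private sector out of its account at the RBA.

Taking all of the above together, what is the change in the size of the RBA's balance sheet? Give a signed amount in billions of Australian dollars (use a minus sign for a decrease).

RBA balance sheet:
  Assets:      Securities +$18B, Loans to banks +$6B
  Liabilities: Bank reserves +$61.5B, Government deposits −$37.5B
Commercial banking system:
  Assets:      Reserves at CB +$61.5B
  Liabilities: Checkable deposits +$55.5B, Borrowings from CB +$6B
Change in total RBA assets = +$24 billion.

+$24 billion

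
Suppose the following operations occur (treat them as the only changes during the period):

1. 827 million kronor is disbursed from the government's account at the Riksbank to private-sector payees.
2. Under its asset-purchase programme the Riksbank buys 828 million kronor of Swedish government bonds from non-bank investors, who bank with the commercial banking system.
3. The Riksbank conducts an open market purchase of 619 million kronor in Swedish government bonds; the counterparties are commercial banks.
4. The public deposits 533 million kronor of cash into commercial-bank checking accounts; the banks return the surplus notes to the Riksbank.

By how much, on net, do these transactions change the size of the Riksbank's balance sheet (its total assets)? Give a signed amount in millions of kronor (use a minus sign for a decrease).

Riksbank balance sheet:
  Assets:      Securities +1447M
  Liabilities: Bank reserves +2807M, Currency in circulation −533M, Government deposits −827M
Commercial banking system:
  Assets:      Reserves at CB +2807M, Securities −619M
  Liabilities: Checkable deposits +2188M
Change in total Riksbank assets = +1447 million.

+1447 million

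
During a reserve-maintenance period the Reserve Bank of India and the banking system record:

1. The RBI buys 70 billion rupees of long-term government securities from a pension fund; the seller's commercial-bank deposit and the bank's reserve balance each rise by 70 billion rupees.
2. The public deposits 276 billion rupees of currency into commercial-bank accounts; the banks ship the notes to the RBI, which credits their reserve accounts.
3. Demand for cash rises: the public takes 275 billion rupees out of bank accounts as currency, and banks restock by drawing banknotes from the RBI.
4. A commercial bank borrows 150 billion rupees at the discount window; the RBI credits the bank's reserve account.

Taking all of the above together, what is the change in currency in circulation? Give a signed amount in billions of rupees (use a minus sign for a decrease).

-1 billion

Asset purchase (from non-banks) 70 billion rupees: no currency enters or leaves circulation → 0.
Currency deposit 276 billion rupees: notes return to the central bank → −276B.
Currency withdrawal 275 billion rupees: notes leave the central bank → +275B.
Discount-window loan 150 billion rupees: no currency enters or leaves circulation → 0.
Net: 0 − 276 + 275 + 0 = -1 billion.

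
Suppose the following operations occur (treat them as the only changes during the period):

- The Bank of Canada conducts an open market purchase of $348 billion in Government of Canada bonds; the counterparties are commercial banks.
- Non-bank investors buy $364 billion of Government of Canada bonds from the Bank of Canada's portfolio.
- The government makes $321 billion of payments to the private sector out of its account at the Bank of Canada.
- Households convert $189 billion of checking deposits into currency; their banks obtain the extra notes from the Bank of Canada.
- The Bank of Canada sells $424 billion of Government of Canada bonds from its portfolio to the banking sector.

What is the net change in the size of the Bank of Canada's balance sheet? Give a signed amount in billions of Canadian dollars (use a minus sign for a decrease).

OMO purchase (from banks) $348 billion: a Bank of Canada asset is acquired → +$348B.
Asset sale (to non-banks) $364 billion: a Bank of Canada asset is shed → −$364B.
Government spending $321 billion: only the composition of liabilities changes → 0.
Currency withdrawal $189 billion: only the composition of liabilities changes → 0.
OMO sale (to banks) $424 billion: a Bank of Canada asset is shed → −$424B.
Net: 348 − 364 + 0 + 0 − 424 = -$440 billion.

-$440 billion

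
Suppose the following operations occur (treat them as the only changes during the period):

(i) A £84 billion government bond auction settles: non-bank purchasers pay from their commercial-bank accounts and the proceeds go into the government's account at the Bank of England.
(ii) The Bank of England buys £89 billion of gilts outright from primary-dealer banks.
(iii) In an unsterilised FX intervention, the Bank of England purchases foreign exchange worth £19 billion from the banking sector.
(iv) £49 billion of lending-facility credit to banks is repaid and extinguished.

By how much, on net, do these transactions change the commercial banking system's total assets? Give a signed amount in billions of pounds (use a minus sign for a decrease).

-£133 billion

Bank of England balance sheet:
  Assets:      Securities +£89B, Loans to banks −£49B, Foreign assets +£19B
  Liabilities: Bank reserves −£25B, Government deposits +£84B
Commercial banking system:
  Assets:      Reserves at CB −£25B, Securities −£89B, Foreign assets −£19B
  Liabilities: Checkable deposits −£84B, Borrowings from CB −£49B
Change in total bank assets = -£133 billion.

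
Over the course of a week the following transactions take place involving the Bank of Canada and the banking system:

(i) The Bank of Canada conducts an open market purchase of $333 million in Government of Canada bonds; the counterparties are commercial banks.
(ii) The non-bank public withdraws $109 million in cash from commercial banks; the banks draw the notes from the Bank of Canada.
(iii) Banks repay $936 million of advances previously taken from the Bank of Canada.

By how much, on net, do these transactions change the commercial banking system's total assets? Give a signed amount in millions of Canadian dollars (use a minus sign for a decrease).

OMO purchase (from banks) $333 million: just an asset swap on bank balance sheets → 0.
Currency withdrawal $109 million: bank balance sheets shrink → −$109M.
Discount-window repayment $936 million: bank balance sheets shrink → −$936M.
Net: 0 − 109 − 936 = -$1045 million.

-$1045 million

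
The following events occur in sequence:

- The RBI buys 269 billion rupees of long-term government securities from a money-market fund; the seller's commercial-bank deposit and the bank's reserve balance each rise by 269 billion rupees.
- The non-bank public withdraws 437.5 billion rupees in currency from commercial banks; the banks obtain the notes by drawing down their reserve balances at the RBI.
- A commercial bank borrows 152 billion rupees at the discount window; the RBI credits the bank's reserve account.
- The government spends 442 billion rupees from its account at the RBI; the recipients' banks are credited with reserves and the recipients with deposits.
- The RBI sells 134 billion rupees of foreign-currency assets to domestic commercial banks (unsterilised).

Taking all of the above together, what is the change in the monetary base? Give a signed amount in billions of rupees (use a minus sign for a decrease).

+729 billion

RBI balance sheet:
  Assets:      Securities +269B, Loans to banks +152B, Foreign assets −134B
  Liabilities: Bank reserves +291.5B, Currency in circulation +437.5B, Government deposits −442B
Monetary base = currency + reserves: +437.5B + (+291.5B) = +729 billion.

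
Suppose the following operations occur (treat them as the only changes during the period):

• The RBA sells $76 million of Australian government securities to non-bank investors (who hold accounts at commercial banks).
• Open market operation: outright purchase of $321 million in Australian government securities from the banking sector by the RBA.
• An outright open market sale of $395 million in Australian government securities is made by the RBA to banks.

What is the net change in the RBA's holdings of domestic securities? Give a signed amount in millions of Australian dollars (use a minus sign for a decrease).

Asset sale (to non-banks) $76 million: securities removed from the RBA's portfolio → −$76M.
OMO purchase (from banks) $321 million: securities added to the RBA's portfolio → +$321M.
OMO sale (to banks) $395 million: securities removed from the RBA's portfolio → −$395M.
Net: −76 + 321 − 395 = -$150 million.

-$150 million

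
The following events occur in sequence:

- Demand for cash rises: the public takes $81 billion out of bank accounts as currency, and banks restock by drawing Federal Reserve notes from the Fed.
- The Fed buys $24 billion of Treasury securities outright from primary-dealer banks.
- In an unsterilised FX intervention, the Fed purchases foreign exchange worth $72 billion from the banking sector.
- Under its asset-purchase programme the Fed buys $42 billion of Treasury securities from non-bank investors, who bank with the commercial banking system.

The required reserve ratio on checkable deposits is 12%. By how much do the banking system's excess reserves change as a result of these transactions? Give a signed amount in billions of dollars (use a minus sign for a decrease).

Currency withdrawal $81 billion: reserves −$81B, deposits −$81B.
OMO purchase (from banks) $24 billion: reserves +$24B, deposits 0.
FX purchase $72 billion: reserves +$72B, deposits 0.
Asset purchase (from non-banks) $42 billion: reserves +$42B, deposits +$42B.
Totals: Δreserves = +$57B, Δdeposits = −$39B.
Δrequired reserves = 12% × −$39B = −$4.68B.
Δexcess reserves = Δreserves − Δrequired = +$57B − (−$4.68B) = +$61.68 billion.

+$61.68 billion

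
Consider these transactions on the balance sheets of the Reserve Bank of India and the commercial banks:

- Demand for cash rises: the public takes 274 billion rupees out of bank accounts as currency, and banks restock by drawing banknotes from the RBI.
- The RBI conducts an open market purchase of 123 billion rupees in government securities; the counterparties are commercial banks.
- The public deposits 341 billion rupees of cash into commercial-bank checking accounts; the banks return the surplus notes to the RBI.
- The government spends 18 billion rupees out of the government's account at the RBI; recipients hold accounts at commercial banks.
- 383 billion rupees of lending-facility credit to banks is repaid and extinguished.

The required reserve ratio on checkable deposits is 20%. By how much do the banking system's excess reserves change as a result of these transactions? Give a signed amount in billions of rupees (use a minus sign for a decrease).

-192 billion

Currency withdrawal 274 billion rupees: reserves −274B, deposits −274B.
OMO purchase (from banks) 123 billion rupees: reserves +123B, deposits 0.
Currency deposit 341 billion rupees: reserves +341B, deposits +341B.
Government spending 18 billion rupees: reserves +18B, deposits +18B.
Discount-window repayment 383 billion rupees: reserves −383B, deposits 0.
Totals: Δreserves = −175B, Δdeposits = +85B.
Δrequired reserves = 20% × +85B = +17B.
Δexcess reserves = Δreserves − Δrequired = −175B − (+17B) = -192 billion.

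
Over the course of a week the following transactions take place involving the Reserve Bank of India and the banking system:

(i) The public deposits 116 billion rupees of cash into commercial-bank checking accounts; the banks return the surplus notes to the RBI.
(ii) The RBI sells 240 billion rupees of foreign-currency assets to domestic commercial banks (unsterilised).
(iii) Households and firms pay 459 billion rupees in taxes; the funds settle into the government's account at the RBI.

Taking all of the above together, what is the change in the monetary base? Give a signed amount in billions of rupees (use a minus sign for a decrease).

RBI balance sheet:
  Assets:      Foreign assets −240B
  Liabilities: Bank reserves −583B, Currency in circulation −116B, Government deposits +459B
Monetary base = currency + reserves: −116B + (−583B) = -699 billion.

-699 billion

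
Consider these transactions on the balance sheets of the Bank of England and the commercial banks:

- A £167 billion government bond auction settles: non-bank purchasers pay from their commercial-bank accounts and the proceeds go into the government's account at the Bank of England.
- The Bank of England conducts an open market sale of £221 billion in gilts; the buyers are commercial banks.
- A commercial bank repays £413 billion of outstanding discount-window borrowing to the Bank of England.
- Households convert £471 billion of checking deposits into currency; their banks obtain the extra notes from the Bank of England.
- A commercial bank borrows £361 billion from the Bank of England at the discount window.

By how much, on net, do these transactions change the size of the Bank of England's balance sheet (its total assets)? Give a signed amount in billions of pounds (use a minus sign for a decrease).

-£273 billion

Bank of England balance sheet:
  Assets:      Securities −£221B, Loans to banks −£52B
  Liabilities: Bank reserves −£911B, Currency in circulation +£471B, Government deposits +£167B
Commercial banking system:
  Assets:      Reserves at CB −£911B, Securities +£221B
  Liabilities: Checkable deposits −£638B, Borrowings from CB −£52B
Change in total Bank of England assets = -£273 billion.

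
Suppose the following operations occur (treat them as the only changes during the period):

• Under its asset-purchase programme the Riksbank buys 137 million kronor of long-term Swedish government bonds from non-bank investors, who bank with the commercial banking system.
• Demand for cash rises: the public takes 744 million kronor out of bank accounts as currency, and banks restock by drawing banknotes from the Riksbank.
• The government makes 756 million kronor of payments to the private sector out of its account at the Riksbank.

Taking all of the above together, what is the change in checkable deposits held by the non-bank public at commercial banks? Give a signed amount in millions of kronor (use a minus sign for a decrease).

+149 million

Asset purchase (from non-banks) 137 million kronor: non-bank counterparties' bank balances rise → +137M.
Currency withdrawal 744 million kronor: non-bank counterparties' bank balances fall → −744M.
Government spending 756 million kronor: non-bank counterparties' bank balances rise → +756M.
Net: 137 − 744 + 756 = +149 million.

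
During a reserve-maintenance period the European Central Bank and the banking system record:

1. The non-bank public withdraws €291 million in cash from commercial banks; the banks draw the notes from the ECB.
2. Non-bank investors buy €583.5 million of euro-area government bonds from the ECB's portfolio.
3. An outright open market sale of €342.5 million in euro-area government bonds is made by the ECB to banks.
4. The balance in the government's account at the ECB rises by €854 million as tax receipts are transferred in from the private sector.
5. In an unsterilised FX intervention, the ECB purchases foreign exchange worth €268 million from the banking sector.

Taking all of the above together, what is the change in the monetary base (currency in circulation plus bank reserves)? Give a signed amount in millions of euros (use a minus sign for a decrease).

-€1512 million

Currency withdrawal €291 million: just a shift between currency and reserves — both are base money → 0.
Asset sale (to non-banks) €583.5 million: ECB balance sheet contracts → −€583.5M.
OMO sale (to banks) €342.5 million: ECB balance sheet contracts → −€342.5M.
Government account inflow €854 million: reserves shift to a non-base liability → −€854M.
FX purchase €268 million: ECB balance sheet expands → +€268M.
Net: 0 − 583.5 − 342.5 − 854 + 268 = -€1512 million.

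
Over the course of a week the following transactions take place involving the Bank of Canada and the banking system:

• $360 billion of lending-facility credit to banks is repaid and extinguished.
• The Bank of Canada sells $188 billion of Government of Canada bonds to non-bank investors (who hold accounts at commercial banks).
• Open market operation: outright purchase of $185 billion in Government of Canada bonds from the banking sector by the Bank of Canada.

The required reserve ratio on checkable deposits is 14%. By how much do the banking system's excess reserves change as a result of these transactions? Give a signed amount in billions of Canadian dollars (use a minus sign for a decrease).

Discount-window repayment $360 billion: reserves −$360B, deposits 0.
Asset sale (to non-banks) $188 billion: reserves −$188B, deposits −$188B.
OMO purchase (from banks) $185 billion: reserves +$185B, deposits 0.
Totals: Δreserves = −$363B, Δdeposits = −$188B.
Δrequired reserves = 14% × −$188B = −$26.32B.
Δexcess reserves = Δreserves − Δrequired = −$363B − (−$26.32B) = -$336.68 billion.

-$336.68 billion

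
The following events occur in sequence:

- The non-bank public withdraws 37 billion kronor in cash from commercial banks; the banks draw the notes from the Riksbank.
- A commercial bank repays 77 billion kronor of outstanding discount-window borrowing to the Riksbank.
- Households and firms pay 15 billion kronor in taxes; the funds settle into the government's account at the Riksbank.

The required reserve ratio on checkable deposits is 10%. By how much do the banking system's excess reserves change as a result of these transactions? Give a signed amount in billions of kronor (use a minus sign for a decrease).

-123.8 billion

Currency withdrawal 37 billion kronor: reserves −37B, deposits −37B.
Discount-window repayment 77 billion kronor: reserves −77B, deposits 0.
Government account inflow 15 billion kronor: reserves −15B, deposits −15B.
Totals: Δreserves = −129B, Δdeposits = −52B.
Δrequired reserves = 10% × −52B = −5.2B.
Δexcess reserves = Δreserves − Δrequired = −129B − (−5.2B) = -123.8 billion.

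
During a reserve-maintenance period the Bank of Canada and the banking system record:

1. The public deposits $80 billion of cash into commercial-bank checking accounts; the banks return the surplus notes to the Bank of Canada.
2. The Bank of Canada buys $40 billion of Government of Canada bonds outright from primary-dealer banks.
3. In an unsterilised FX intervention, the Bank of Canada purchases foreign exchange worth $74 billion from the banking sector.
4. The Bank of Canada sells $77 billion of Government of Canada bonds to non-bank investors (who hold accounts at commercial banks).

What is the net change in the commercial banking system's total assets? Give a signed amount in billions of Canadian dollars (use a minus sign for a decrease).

+$3 billion

Bank of Canada balance sheet:
  Assets:      Securities −$37B, Foreign assets +$74B
  Liabilities: Bank reserves +$117B, Currency in circulation −$80B
Commercial banking system:
  Assets:      Reserves at CB +$117B, Securities −$40B, Foreign assets −$74B
  Liabilities: Checkable deposits +$3B
Change in total bank assets = +$3 billion.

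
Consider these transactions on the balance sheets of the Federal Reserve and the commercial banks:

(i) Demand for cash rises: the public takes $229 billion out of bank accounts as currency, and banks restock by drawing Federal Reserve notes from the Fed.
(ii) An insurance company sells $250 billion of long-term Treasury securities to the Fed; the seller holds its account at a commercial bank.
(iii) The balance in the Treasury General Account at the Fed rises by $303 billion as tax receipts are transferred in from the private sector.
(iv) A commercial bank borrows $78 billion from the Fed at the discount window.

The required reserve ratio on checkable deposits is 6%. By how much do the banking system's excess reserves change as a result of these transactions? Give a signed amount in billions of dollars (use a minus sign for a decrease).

-$187.08 billion

Currency withdrawal $229 billion: reserves −$229B, deposits −$229B.
Asset purchase (from non-banks) $250 billion: reserves +$250B, deposits +$250B.
Government account inflow $303 billion: reserves −$303B, deposits −$303B.
Discount-window loan $78 billion: reserves +$78B, deposits 0.
Totals: Δreserves = −$204B, Δdeposits = −$282B.
Δrequired reserves = 6% × −$282B = −$16.92B.
Δexcess reserves = Δreserves − Δrequired = −$204B − (−$16.92B) = -$187.08 billion.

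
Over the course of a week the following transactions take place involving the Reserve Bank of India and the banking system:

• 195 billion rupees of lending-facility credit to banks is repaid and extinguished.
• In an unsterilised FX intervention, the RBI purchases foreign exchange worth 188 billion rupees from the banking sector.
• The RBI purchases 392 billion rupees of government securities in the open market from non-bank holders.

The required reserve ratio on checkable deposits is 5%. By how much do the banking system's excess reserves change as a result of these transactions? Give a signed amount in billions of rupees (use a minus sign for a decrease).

Discount-window repayment 195 billion rupees: reserves −195B, deposits 0.
FX purchase 188 billion rupees: reserves +188B, deposits 0.
Asset purchase (from non-banks) 392 billion rupees: reserves +392B, deposits +392B.
Totals: Δreserves = +385B, Δdeposits = +392B.
Δrequired reserves = 5% × +392B = +19.6B.
Δexcess reserves = Δreserves − Δrequired = +385B − (+19.6B) = +365.4 billion.

+365.4 billion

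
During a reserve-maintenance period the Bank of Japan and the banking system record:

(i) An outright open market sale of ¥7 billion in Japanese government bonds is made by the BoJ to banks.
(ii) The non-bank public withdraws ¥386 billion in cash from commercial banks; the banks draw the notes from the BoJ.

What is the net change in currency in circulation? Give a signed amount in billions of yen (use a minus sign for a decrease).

+¥386 billion

OMO sale (to banks) ¥7 billion: no currency enters or leaves circulation → 0.
Currency withdrawal ¥386 billion: notes leave the central bank → +¥386B.
Net: 0 + 386 = +¥386 billion.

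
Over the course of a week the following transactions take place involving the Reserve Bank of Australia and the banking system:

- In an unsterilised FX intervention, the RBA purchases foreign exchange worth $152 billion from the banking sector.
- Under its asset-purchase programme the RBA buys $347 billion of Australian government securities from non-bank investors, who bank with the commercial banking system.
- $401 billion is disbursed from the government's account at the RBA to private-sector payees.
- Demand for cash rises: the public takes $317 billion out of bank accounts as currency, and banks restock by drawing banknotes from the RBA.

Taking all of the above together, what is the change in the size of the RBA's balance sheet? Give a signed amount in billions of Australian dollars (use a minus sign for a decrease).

FX purchase $152 billion: an RBA asset is acquired → +$152B.
Asset purchase (from non-banks) $347 billion: an RBA asset is acquired → +$347B.
Government spending $401 billion: only the composition of liabilities changes → 0.
Currency withdrawal $317 billion: only the composition of liabilities changes → 0.
Net: 152 + 347 + 0 + 0 = +$499 billion.

+$499 billion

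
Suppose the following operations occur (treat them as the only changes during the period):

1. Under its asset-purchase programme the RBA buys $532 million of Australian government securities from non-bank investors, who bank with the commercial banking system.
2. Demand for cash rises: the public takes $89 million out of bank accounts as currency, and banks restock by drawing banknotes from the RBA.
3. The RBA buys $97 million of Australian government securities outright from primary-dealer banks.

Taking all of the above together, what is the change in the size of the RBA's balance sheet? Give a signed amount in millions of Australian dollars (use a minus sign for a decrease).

+$629 million

Asset purchase (from non-banks) $532 million: an RBA asset is acquired → +$532M.
Currency withdrawal $89 million: only the composition of liabilities changes → 0.
OMO purchase (from banks) $97 million: an RBA asset is acquired → +$97M.
Net: 532 + 0 + 97 = +$629 million.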